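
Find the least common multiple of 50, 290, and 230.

33350

50 = 2 × 5^2
290 = 2 × 5 × 29
230 = 2 × 5 × 23
LCM(50, 290, 230) = 2 × 5^2 × 23 × 29 = 33350.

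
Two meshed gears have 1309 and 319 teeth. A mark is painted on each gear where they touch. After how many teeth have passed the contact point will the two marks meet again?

37961 teeth

We need the least common multiple of the intervals.
1309 = 7 × 11 × 17
319 = 11 × 29
LCM(1309, 319) = 7 × 11 × 17 × 29 = 37961.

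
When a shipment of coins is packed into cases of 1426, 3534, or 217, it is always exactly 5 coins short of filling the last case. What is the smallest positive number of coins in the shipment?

Being 5 short of a full case of size k means N ≡ −5 (mod k), i.e. N + 5 is a multiple of each size.
1426 = 2 × 23 × 31
3534 = 2 × 3 × 19 × 31
217 = 7 × 31
LCM(1426, 3534, 217) = 2 × 3 × 7 × 19 × 23 × 31 = 568974.
Smallest positive N is 568974 − 5 = 568969.

568969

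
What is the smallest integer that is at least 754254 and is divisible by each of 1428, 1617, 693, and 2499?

989604

The integer must be a common multiple of 1428, 1617, 693, and 2499, so a multiple of their LCM.
1428 = 2^2 × 3 × 7 × 17
1617 = 3 × 7^2 × 11
693 = 3^2 × 7 × 11
2499 = 3 × 7^2 × 17
LCM(1428, 1617, 693, 2499) = 2^2 × 3^2 × 7^2 × 11 × 17 = 329868.
Smallest multiple of 329868 that is ≥ 754254: ⌈754254/329868⌉ × 329868 = 3 × 329868 = 989604.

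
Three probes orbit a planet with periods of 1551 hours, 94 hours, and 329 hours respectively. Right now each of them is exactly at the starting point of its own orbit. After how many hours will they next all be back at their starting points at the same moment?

21714 hours

We need the least common multiple of the intervals.
1551 = 3 × 11 × 47
94 = 2 × 47
329 = 7 × 47
LCM(1551, 94, 329) = 2 × 3 × 7 × 11 × 47 = 21714.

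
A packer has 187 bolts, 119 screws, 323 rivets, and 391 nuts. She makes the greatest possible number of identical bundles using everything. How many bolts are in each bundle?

Number of bundles = gcd(187, 119, 323, 391).
187 = 11 × 17
119 = 7 × 17
323 = 17 × 19
391 = 17 × 23
gcd(187, 119, 323, 391) = 17.
bolts per bundle = 187 / 17 = 11.

11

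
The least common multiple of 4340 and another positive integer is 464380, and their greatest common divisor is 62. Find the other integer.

gcd × lcm = product of the two integers, so the other integer is (62 × 464380) / 4340 = 6634.

6634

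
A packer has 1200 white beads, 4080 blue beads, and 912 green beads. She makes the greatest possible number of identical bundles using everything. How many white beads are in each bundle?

25

Number of bundles = gcd(1200, 4080, 912).
1200 = 2^4 × 3 × 5^2
4080 = 2^4 × 3 × 5 × 17
912 = 2^4 × 3 × 19
gcd(1200, 4080, 912) = 2^4 × 3 = 48.
white beads per bundle = 1200 / 48 = 25.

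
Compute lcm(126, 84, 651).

126 = 2 × 3^2 × 7
84 = 2^2 × 3 × 7
651 = 3 × 7 × 31
LCM(126, 84, 651) = 2^2 × 3^2 × 7 × 31 = 7812.

7812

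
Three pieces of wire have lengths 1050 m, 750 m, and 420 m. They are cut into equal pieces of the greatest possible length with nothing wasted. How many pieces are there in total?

74

Piece length = gcd(1050, 750, 420).
1050 = 2 × 3 × 5^2 × 7
750 = 2 × 3 × 5^3
420 = 2^2 × 3 × 5 × 7
gcd(1050, 750, 420) = 2 × 3 × 5 = 30.
Total pieces = 1050/30 + 750/30 + 420/30 = 35 + 25 + 14 = 74.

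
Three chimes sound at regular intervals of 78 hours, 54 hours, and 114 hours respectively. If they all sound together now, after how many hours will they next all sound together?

13338 hours

The first simultaneous occurrence is after LCM of the individual periods.
78 = 2 × 3 × 13
54 = 2 × 3^3
114 = 2 × 3 × 19
LCM(78, 54, 114) = 2 × 3^3 × 13 × 19 = 13338.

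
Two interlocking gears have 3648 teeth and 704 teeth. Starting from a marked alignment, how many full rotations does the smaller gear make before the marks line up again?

57 rotations

All finish a whole number of cycles simultaneously at t = LCM of the periods.
3648 = 2^6 × 3 × 19
704 = 2^6 × 11
LCM(3648, 704) = 2^6 × 3 × 11 × 19 = 40128.
Rotations for period 704: 40128 / 704 = 57.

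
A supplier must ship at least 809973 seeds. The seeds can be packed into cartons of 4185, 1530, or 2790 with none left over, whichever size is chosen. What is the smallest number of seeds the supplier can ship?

853740

The number of seeds must be a common multiple of 4185, 1530, and 2790, so a multiple of their LCM.
4185 = 3^3 × 5 × 31
1530 = 2 × 3^2 × 5 × 17
2790 = 2 × 3^2 × 5 × 31
LCM(4185, 1530, 2790) = 2 × 3^3 × 5 × 17 × 31 = 142290.
Smallest multiple of 142290 that is ≥ 809973: ⌈809973/142290⌉ × 142290 = 6 × 142290 = 853740.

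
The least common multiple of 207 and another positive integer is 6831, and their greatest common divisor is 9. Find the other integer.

gcd × lcm = product of the two integers, so the other integer is (9 × 6831) / 207 = 297.

297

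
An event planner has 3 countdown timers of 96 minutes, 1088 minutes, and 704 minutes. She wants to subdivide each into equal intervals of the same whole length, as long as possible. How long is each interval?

The interval must divide each timer length; the longest such is the gcd.
96 = 2^5 × 3
1088 = 2^6 × 17
704 = 2^6 × 11
gcd(96, 1088, 704) = 2^5 = 32.

32 minutes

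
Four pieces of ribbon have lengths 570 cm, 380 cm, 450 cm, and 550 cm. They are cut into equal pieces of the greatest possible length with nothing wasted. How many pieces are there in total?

195

Piece length = gcd(570, 380, 450, 550).
570 = 2 × 3 × 5 × 19
380 = 2^2 × 5 × 19
450 = 2 × 3^2 × 5^2
550 = 2 × 5^2 × 11
gcd(570, 380, 450, 550) = 2 × 5 = 10.
Total pieces = 570/10 + 380/10 + 450/10 + 550/10 = 57 + 38 + 45 + 55 = 195.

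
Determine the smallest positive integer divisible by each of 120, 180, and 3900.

120 = 2^3 × 3 × 5
180 = 2^2 × 3^2 × 5
3900 = 2^2 × 3 × 5^2 × 13
LCM(120, 180, 3900) = 2^3 × 3^2 × 5^2 × 13 = 23400.

23400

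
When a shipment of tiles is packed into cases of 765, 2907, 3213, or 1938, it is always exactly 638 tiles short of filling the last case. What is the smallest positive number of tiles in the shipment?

Being 638 short of a full case of size k means N ≡ −638 (mod k), i.e. N + 638 is a multiple of each size.
765 = 3^2 × 5 × 17
2907 = 3^2 × 17 × 19
3213 = 3^3 × 7 × 17
1938 = 2 × 3 × 17 × 19
LCM(765, 2907, 3213, 1938) = 2 × 3^3 × 5 × 7 × 17 × 19 = 610470.
Smallest positive N is 610470 − 638 = 609832.

609832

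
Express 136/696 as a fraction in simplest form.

136 = 2^3 × 17
696 = 2^3 × 3 × 29
gcd(136, 696) = 2^3 = 8.
Divide numerator and denominator by 8: 136/696 = 17/87.

17/87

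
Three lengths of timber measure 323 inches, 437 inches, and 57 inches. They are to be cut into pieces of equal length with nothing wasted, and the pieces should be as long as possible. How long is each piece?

The greatest length dividing all of 323, 437, and 57 is their gcd.
323 = 17 × 19
437 = 19 × 23
57 = 3 × 19
gcd(323, 437, 57) = 19.

19 inches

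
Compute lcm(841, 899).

26071

841 = 29^2
899 = 29 × 31
LCM(841, 899) = 29^2 × 31 = 26071.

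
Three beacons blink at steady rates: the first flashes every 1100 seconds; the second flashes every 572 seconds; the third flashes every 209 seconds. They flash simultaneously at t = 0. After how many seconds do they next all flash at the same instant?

The first simultaneous occurrence is after LCM of the individual periods.
1100 = 2^2 × 5^2 × 11
572 = 2^2 × 11 × 13
209 = 11 × 19
LCM(1100, 572, 209) = 2^2 × 5^2 × 11 × 13 × 19 = 271700.

271700 seconds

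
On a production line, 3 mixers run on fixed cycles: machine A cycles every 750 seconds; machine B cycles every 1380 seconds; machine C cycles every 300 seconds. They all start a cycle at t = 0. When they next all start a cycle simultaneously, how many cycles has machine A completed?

46 cycles

They are all back at their starting positions together after one LCM of the periods.
750 = 2 × 3 × 5^3
1380 = 2^2 × 3 × 5 × 23
300 = 2^2 × 3 × 5^2
LCM(750, 1380, 300) = 2^2 × 3 × 5^3 × 23 = 34500.
Cycles for period 750: 34500 / 750 = 46.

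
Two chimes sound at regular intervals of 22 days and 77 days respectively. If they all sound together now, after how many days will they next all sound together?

154 days

We need the least common multiple of the intervals.
22 = 2 × 11
77 = 7 × 11
LCM(22, 77) = 2 × 7 × 11 = 154.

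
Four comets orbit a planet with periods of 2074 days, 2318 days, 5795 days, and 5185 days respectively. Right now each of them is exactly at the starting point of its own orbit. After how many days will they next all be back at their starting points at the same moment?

The first simultaneous occurrence is after LCM of the individual periods.
2074 = 2 × 17 × 61
2318 = 2 × 19 × 61
5795 = 5 × 19 × 61
5185 = 5 × 17 × 61
LCM(2074, 2318, 5795, 5185) = 2 × 5 × 17 × 19 × 61 = 197030.

197030 days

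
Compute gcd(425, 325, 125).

25

425 = 5^2 × 17
325 = 5^2 × 13
125 = 5^3
gcd(425, 325, 125) = 5^2 = 25.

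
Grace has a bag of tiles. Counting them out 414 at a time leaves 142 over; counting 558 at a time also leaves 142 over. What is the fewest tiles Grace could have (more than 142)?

N − 142 must be a common multiple of 414 and 558.
414 = 2 × 3^2 × 23
558 = 2 × 3^2 × 31
LCM(414, 558) = 2 × 3^2 × 23 × 31 = 12834.
Smallest N > 142 is LCM + 142 = 12834 + 142 = 12976.

12976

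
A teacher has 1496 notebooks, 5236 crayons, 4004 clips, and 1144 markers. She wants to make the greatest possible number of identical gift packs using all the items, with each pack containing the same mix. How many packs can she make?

The pack count must divide each quantity, so the greatest is gcd(1496, 5236, 4004, 1144).
1496 = 2^3 × 11 × 17
5236 = 2^2 × 7 × 11 × 17
4004 = 2^2 × 7 × 11 × 13
1144 = 2^3 × 11 × 13
gcd(1496, 5236, 4004, 1144) = 2^2 × 11 = 44.

44 packs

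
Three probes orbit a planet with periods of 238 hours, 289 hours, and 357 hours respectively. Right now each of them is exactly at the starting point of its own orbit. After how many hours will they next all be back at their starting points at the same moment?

12138 hours

We need the least common multiple of the intervals.
238 = 2 × 7 × 17
289 = 17^2
357 = 3 × 7 × 17
LCM(238, 289, 357) = 2 × 3 × 7 × 17^2 = 12138.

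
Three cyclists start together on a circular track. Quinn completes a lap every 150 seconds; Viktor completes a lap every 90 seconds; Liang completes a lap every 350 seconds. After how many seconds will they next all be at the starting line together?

The first simultaneous occurrence is after LCM of the individual periods.
150 = 2 × 3 × 5^2
90 = 2 × 3^2 × 5
350 = 2 × 5^2 × 7
LCM(150, 90, 350) = 2 × 3^2 × 5^2 × 7 = 3150.

3150 seconds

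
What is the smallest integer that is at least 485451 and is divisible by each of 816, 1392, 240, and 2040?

The integer must be a common multiple of 816, 1392, 240, and 2040, so a multiple of their LCM.
816 = 2^4 × 3 × 17
1392 = 2^4 × 3 × 29
240 = 2^4 × 3 × 5
2040 = 2^3 × 3 × 5 × 17
LCM(816, 1392, 240, 2040) = 2^4 × 3 × 5 × 17 × 29 = 118320.
Smallest multiple of 118320 that is ≥ 485451: ⌈485451/118320⌉ × 118320 = 5 × 118320 = 591600.

591600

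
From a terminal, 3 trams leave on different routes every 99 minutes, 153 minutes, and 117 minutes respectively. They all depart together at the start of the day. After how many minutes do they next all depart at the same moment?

21879 minutes

We need the least common multiple of the intervals.
99 = 3^2 × 11
153 = 3^2 × 17
117 = 3^2 × 13
LCM(99, 153, 117) = 3^2 × 11 × 13 × 17 = 21879.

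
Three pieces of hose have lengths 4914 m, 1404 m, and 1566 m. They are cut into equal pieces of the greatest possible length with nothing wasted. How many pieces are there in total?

Piece length = gcd(4914, 1404, 1566).
4914 = 2 × 3^3 × 7 × 13
1404 = 2^2 × 3^3 × 13
1566 = 2 × 3^3 × 29
gcd(4914, 1404, 1566) = 2 × 3^3 = 54.
Total pieces = 4914/54 + 1404/54 + 1566/54 = 91 + 26 + 29 = 146.

146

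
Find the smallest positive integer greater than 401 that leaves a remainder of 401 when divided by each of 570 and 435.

16931

N − 401 must be a common multiple of 570 and 435.
570 = 2 × 3 × 5 × 19
435 = 3 × 5 × 29
LCM(570, 435) = 2 × 3 × 5 × 19 × 29 = 16530.
Smallest N > 401 is LCM + 401 = 16530 + 401 = 16931.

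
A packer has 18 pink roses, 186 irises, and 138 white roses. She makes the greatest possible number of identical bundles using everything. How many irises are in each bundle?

31

Number of bundles = gcd(18, 186, 138).
18 = 2 × 3^2
186 = 2 × 3 × 31
138 = 2 × 3 × 23
gcd(18, 186, 138) = 2 × 3 = 6.
irises per bundle = 186 / 6 = 31.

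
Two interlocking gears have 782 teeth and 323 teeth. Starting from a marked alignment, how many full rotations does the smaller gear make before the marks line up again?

They are all back at their starting positions together after one LCM of the periods.
782 = 2 × 17 × 23
323 = 17 × 19
LCM(782, 323) = 2 × 17 × 19 × 23 = 14858.
Rotations for period 323: 14858 / 323 = 46.

46 rotations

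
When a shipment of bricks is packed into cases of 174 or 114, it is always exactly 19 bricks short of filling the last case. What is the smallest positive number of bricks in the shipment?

Being 19 short of a full case of size k means N ≡ −19 (mod k), i.e. N + 19 is a multiple of each size.
174 = 2 × 3 × 29
114 = 2 × 3 × 19
LCM(174, 114) = 2 × 3 × 19 × 29 = 3306.
Smallest positive N is 3306 − 19 = 3287.

3287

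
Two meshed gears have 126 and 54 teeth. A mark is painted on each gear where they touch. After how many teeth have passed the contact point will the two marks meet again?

We need the least common multiple of the intervals.
126 = 2 × 3^2 × 7
54 = 2 × 3^3
LCM(126, 54) = 2 × 3^3 × 7 = 378.

378 teeth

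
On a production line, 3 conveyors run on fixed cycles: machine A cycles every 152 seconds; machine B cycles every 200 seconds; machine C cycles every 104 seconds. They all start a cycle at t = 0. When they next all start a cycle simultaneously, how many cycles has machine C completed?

475 cycles

The first common completion time is the LCM of the periods.
152 = 2^3 × 19
200 = 2^3 × 5^2
104 = 2^3 × 13
LCM(152, 200, 104) = 2^3 × 5^2 × 13 × 19 = 49400.
Cycles for period 104: 49400 / 104 = 475.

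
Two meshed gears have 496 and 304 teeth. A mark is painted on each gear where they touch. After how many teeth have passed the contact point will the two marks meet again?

We need the least common multiple of the intervals.
496 = 2^4 × 31
304 = 2^4 × 19
LCM(496, 304) = 2^4 × 19 × 31 = 9424.

9424 teeth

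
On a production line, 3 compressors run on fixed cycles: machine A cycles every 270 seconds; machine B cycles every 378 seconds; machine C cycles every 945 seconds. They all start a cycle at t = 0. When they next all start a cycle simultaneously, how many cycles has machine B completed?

The first common completion time is the LCM of the periods.
270 = 2 × 3^3 × 5
378 = 2 × 3^3 × 7
945 = 3^3 × 5 × 7
LCM(270, 378, 945) = 2 × 3^3 × 5 × 7 = 1890.
Cycles for period 378: 1890 / 378 = 5.

5 cycles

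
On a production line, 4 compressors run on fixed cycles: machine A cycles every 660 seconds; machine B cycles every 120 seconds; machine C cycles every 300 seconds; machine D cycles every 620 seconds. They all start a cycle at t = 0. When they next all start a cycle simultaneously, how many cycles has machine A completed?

The first common completion time is the LCM of the periods.
660 = 2^2 × 3 × 5 × 11
120 = 2^3 × 3 × 5
300 = 2^2 × 3 × 5^2
620 = 2^2 × 5 × 31
LCM(660, 120, 300, 620) = 2^3 × 3 × 5^2 × 11 × 31 = 204600.
Cycles for period 660: 204600 / 660 = 310.

310 cycles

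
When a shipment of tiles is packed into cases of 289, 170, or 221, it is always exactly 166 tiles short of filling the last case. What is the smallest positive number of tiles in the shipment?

37404

Being 166 short of a full case of size k means N ≡ −166 (mod k), i.e. N + 166 is a multiple of each size.
289 = 17^2
170 = 2 × 5 × 17
221 = 13 × 17
LCM(289, 170, 221) = 2 × 5 × 13 × 17^2 = 37570.
Smallest positive N is 37570 − 166 = 37404.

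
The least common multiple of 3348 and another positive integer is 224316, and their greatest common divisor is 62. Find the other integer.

4154

gcd × lcm = product of the two integers, so the other integer is (62 × 224316) / 3348 = 4154.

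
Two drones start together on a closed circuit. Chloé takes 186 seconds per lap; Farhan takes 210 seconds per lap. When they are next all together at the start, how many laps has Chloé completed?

35 laps

All finish a whole number of cycles simultaneously at t = LCM of the periods.
186 = 2 × 3 × 31
210 = 2 × 3 × 5 × 7
LCM(186, 210) = 2 × 3 × 5 × 7 × 31 = 6510.
Laps for period 186: 6510 / 186 = 35.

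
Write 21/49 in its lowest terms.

21 = 3 × 7
49 = 7^2
gcd(21, 49) = 7.
Divide numerator and denominator by 7: 21/49 = 3/7.

3/7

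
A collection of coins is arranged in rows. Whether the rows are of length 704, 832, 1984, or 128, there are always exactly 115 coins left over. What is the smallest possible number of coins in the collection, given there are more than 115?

567539

N − 115 must be a common multiple of 704, 832, 1984, and 128.
704 = 2^6 × 11
832 = 2^6 × 13
1984 = 2^6 × 31
128 = 2^7
LCM(704, 832, 1984, 128) = 2^7 × 11 × 13 × 31 = 567424.
Smallest N > 115 is LCM + 115 = 567424 + 115 = 567539.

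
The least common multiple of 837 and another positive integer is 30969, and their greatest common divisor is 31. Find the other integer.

gcd × lcm = product of the two integers, so the other integer is (31 × 30969) / 837 = 1147.

1147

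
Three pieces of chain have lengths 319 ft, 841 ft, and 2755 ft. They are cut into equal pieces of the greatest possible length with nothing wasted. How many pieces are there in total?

Piece length = gcd(319, 841, 2755).
319 = 11 × 29
841 = 29^2
2755 = 5 × 19 × 29
gcd(319, 841, 2755) = 29.
Total pieces = 319/29 + 841/29 + 2755/29 = 11 + 29 + 95 = 135.

135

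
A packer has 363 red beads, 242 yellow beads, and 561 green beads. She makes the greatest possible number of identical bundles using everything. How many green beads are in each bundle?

Number of bundles = gcd(363, 242, 561).
363 = 3 × 11^2
242 = 2 × 11^2
561 = 3 × 11 × 17
gcd(363, 242, 561) = 11.
green beads per bundle = 561 / 11 = 51.

51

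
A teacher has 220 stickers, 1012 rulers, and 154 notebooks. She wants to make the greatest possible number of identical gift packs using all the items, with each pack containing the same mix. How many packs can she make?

22 packs

The pack count must divide each quantity, so the greatest is gcd(220, 1012, 154).
220 = 2^2 × 5 × 11
1012 = 2^2 × 11 × 23
154 = 2 × 7 × 11
gcd(220, 1012, 154) = 2 × 11 = 22.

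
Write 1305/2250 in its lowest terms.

1305 = 3^2 × 5 × 29
2250 = 2 × 3^2 × 5^3
gcd(1305, 2250) = 3^2 × 5 = 45.
Divide numerator and denominator by 45: 1305/2250 = 29/50.

29/50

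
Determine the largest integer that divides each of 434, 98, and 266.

434 = 2 × 7 × 31
98 = 2 × 7^2
266 = 2 × 7 × 19
gcd(434, 98, 266) = 2 × 7 = 14.

14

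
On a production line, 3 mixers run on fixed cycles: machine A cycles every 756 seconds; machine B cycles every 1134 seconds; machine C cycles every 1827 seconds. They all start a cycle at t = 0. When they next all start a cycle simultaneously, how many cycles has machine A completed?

87 cycles

All finish a whole number of cycles simultaneously at t = LCM of the periods.
756 = 2^2 × 3^3 × 7
1134 = 2 × 3^4 × 7
1827 = 3^2 × 7 × 29
LCM(756, 1134, 1827) = 2^2 × 3^4 × 7 × 29 = 65772.
Cycles for period 756: 65772 / 756 = 87.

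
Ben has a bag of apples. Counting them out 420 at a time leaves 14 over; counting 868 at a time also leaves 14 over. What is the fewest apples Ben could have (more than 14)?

13034

N − 14 must be a common multiple of 420 and 868.
420 = 2^2 × 3 × 5 × 7
868 = 2^2 × 7 × 31
LCM(420, 868) = 2^2 × 3 × 5 × 7 × 31 = 13020.
Smallest N > 14 is LCM + 14 = 13020 + 14 = 13034.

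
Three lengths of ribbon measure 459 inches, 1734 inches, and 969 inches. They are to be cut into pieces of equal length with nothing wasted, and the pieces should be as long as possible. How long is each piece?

The greatest length dividing all of 459, 1734, and 969 is their gcd.
459 = 3^3 × 17
1734 = 2 × 3 × 17^2
969 = 3 × 17 × 19
gcd(459, 1734, 969) = 3 × 17 = 51.

51 inches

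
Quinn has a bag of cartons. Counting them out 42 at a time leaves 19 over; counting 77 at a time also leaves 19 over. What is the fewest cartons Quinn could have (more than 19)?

481

N − 19 must be a common multiple of 42 and 77.
42 = 2 × 3 × 7
77 = 7 × 11
LCM(42, 77) = 2 × 3 × 7 × 11 = 462.
Smallest N > 19 is LCM + 19 = 462 + 19 = 481.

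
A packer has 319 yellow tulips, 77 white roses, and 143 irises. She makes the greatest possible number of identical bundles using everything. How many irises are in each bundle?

13

Number of bundles = gcd(319, 77, 143).
319 = 11 × 29
77 = 7 × 11
143 = 11 × 13
gcd(319, 77, 143) = 11.
irises per bundle = 143 / 11 = 13.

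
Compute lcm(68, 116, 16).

7888

68 = 2^2 × 17
116 = 2^2 × 29
16 = 2^4
LCM(68, 116, 16) = 2^4 × 17 × 29 = 7888.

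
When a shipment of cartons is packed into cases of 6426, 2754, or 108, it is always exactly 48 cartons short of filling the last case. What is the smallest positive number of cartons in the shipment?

Being 48 short of a full case of size k means N ≡ −48 (mod k), i.e. N + 48 is a multiple of each size.
6426 = 2 × 3^3 × 7 × 17
2754 = 2 × 3^4 × 17
108 = 2^2 × 3^3
LCM(6426, 2754, 108) = 2^2 × 3^4 × 7 × 17 = 38556.
Smallest positive N is 38556 − 48 = 38508.

38508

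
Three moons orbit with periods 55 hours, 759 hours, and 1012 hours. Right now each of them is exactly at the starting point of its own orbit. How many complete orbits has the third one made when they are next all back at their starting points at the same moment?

15 orbits

They are all back at their starting positions together after one LCM of the periods.
55 = 5 × 11
759 = 3 × 11 × 23
1012 = 2^2 × 11 × 23
LCM(55, 759, 1012) = 2^2 × 3 × 5 × 11 × 23 = 15180.
Orbits for period 1012: 15180 / 1012 = 15.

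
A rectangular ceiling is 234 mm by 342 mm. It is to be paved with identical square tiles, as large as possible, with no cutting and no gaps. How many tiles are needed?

Tile side = gcd(234, 342).
234 = 2 × 3^2 × 13
342 = 2 × 3^2 × 19
gcd(234, 342) = 2 × 3^2 = 18.
Tiles: (234/18) × (342/18) = 13 × 19 = 247.

247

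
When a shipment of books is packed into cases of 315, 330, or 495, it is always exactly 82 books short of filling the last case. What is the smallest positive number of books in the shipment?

6848

Being 82 short of a full case of size k means N ≡ −82 (mod k), i.e. N + 82 is a multiple of each size.
315 = 3^2 × 5 × 7
330 = 2 × 3 × 5 × 11
495 = 3^2 × 5 × 11
LCM(315, 330, 495) = 2 × 3^2 × 5 × 7 × 11 = 6930.
Smallest positive N is 6930 − 82 = 6848.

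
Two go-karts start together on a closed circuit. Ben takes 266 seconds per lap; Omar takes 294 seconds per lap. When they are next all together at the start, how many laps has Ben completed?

They are all back at their starting positions together after one LCM of the periods.
266 = 2 × 7 × 19
294 = 2 × 3 × 7^2
LCM(266, 294) = 2 × 3 × 7^2 × 19 = 5586.
Laps for period 266: 5586 / 266 = 21.

21 laps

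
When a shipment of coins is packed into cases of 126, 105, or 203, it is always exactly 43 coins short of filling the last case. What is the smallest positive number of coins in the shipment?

Being 43 short of a full case of size k means N ≡ −43 (mod k), i.e. N + 43 is a multiple of each size.
126 = 2 × 3^2 × 7
105 = 3 × 5 × 7
203 = 7 × 29
LCM(126, 105, 203) = 2 × 3^2 × 5 × 7 × 29 = 18270.
Smallest positive N is 18270 − 43 = 18227.

18227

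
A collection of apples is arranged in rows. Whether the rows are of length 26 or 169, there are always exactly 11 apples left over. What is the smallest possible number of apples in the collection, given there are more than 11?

349

N − 11 must be a common multiple of 26 and 169.
26 = 2 × 13
169 = 13^2
LCM(26, 169) = 2 × 13^2 = 338.
Smallest N > 11 is LCM + 11 = 338 + 11 = 349.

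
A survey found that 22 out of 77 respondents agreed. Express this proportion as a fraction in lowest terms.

2/7

22 = 2 × 11
77 = 7 × 11
gcd(22, 77) = 11.
Divide numerator and denominator by 11: 22/77 = 2/7.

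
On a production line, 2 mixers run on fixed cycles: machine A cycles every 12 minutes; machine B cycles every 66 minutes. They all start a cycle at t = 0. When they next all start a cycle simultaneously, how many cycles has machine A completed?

11 cycles

The first common completion time is the LCM of the periods.
12 = 2^2 × 3
66 = 2 × 3 × 11
LCM(12, 66) = 2^2 × 3 × 11 = 132.
Cycles for period 12: 132 / 12 = 11.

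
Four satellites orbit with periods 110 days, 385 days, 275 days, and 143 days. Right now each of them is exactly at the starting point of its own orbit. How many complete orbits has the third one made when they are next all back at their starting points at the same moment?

They are all back at their starting positions together after one LCM of the periods.
110 = 2 × 5 × 11
385 = 5 × 7 × 11
275 = 5^2 × 11
143 = 11 × 13
LCM(110, 385, 275, 143) = 2 × 5^2 × 7 × 11 × 13 = 50050.
Orbits for period 275: 50050 / 275 = 182.

182 orbits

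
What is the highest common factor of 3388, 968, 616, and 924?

44

3388 = 2^2 × 7 × 11^2
968 = 2^3 × 11^2
616 = 2^3 × 7 × 11
924 = 2^2 × 3 × 7 × 11
gcd(3388, 968, 616, 924) = 2^2 × 11 = 44.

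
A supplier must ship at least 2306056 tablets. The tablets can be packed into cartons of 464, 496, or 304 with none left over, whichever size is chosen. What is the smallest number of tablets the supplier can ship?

2459664

The number of tablets must be a common multiple of 464, 496, and 304, so a multiple of their LCM.
464 = 2^4 × 29
496 = 2^4 × 31
304 = 2^4 × 19
LCM(464, 496, 304) = 2^4 × 19 × 29 × 31 = 273296.
Smallest multiple of 273296 that is ≥ 2306056: ⌈2306056/273296⌉ × 273296 = 9 × 273296 = 2459664.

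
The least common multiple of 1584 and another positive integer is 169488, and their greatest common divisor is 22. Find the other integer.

2354

gcd × lcm = product of the two integers, so the other integer is (22 × 169488) / 1584 = 2354.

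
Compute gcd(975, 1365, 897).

39

975 = 3 × 5^2 × 13
1365 = 3 × 5 × 7 × 13
897 = 3 × 13 × 23
gcd(975, 1365, 897) = 3 × 13 = 39.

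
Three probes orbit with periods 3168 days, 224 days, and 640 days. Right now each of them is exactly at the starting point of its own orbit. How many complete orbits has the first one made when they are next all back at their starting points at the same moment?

All finish a whole number of cycles simultaneously at t = LCM of the periods.
3168 = 2^5 × 3^2 × 11
224 = 2^5 × 7
640 = 2^7 × 5
LCM(3168, 224, 640) = 2^7 × 3^2 × 5 × 7 × 11 = 443520.
Orbits for period 3168: 443520 / 3168 = 140.

140 orbits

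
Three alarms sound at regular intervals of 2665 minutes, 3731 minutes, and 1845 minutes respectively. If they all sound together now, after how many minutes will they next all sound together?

They coincide at every common multiple of the periods; the first is the LCM.
2665 = 5 × 13 × 41
3731 = 7 × 13 × 41
1845 = 3^2 × 5 × 41
LCM(2665, 3731, 1845) = 3^2 × 5 × 7 × 13 × 41 = 167895.

167895 minutes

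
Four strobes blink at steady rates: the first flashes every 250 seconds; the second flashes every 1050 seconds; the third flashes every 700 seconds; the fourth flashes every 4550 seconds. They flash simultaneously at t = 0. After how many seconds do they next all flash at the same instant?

We need the least common multiple of the intervals.
250 = 2 × 5^3
1050 = 2 × 3 × 5^2 × 7
700 = 2^2 × 5^2 × 7
4550 = 2 × 5^2 × 7 × 13
LCM(250, 1050, 700, 4550) = 2^2 × 3 × 5^3 × 7 × 13 = 136500.

136500 seconds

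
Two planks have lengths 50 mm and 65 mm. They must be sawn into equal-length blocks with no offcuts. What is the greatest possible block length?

This is the greatest common divisor of 50 and 65.
50 = 2 × 5^2
65 = 5 × 13
gcd(50, 65) = 5.

5 mm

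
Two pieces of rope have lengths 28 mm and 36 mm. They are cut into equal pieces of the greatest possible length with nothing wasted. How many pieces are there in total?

Piece length = gcd(28, 36).
28 = 2^2 × 7
36 = 2^2 × 3^2
gcd(28, 36) = 2^2 = 4.
Total pieces = 28/4 + 36/4 = 7 + 9 = 16.

16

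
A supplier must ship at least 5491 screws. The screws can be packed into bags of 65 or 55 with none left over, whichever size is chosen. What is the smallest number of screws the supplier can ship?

5720

The number of screws must be a common multiple of 65 and 55, so a multiple of their LCM.
65 = 5 × 13
55 = 5 × 11
LCM(65, 55) = 5 × 11 × 13 = 715.
Smallest multiple of 715 that is ≥ 5491: ⌈5491/715⌉ × 715 = 8 × 715 = 5720.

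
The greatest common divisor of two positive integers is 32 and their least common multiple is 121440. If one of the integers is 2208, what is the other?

For two integers, gcd × lcm = product, so the other is (32 × 121440) / 2208 = 3886080 / 2208 = 1760.

1760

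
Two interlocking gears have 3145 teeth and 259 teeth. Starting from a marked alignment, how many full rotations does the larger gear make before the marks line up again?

They are all back at their starting positions together after one LCM of the periods.
3145 = 5 × 17 × 37
259 = 7 × 37
LCM(3145, 259) = 5 × 7 × 17 × 37 = 22015.
Rotations for period 3145: 22015 / 3145 = 7.

7 rotations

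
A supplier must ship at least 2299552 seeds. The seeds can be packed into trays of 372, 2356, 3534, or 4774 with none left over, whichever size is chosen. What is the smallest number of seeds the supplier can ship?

The number of seeds must be a common multiple of 372, 2356, 3534, and 4774, so a multiple of their LCM.
372 = 2^2 × 3 × 31
2356 = 2^2 × 19 × 31
3534 = 2 × 3 × 19 × 31
4774 = 2 × 7 × 11 × 31
LCM(372, 2356, 3534, 4774) = 2^2 × 3 × 7 × 11 × 19 × 31 = 544236.
Smallest multiple of 544236 that is ≥ 2299552: ⌈2299552/544236⌉ × 544236 = 5 × 544236 = 2721180.

2721180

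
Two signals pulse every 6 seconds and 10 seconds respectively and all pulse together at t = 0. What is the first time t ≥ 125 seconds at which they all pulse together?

150 seconds

Joint pulses occur at multiples of LCM(6, 10).
6 = 2 × 3
10 = 2 × 5
LCM(6, 10) = 2 × 3 × 5 = 30.
Smallest multiple of 30 that is ≥ 125: ⌈125/30⌉ × 30 = 5 × 30 = 150.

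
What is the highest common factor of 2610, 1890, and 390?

30

2610 = 2 × 3^2 × 5 × 29
1890 = 2 × 3^3 × 5 × 7
390 = 2 × 3 × 5 × 13
gcd(2610, 1890, 390) = 2 × 3 × 5 = 30.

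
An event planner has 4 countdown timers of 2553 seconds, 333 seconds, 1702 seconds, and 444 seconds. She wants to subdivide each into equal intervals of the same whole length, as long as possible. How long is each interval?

The interval must divide each timer length; the longest such is the gcd.
2553 = 3 × 23 × 37
333 = 3^2 × 37
1702 = 2 × 23 × 37
444 = 2^2 × 3 × 37
gcd(2553, 333, 1702, 444) = 37.

37 seconds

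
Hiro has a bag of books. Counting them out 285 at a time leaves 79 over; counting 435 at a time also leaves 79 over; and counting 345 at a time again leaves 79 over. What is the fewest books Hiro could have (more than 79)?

N − 79 must be a common multiple of 285, 435, and 345.
285 = 3 × 5 × 19
435 = 3 × 5 × 29
345 = 3 × 5 × 23
LCM(285, 435, 345) = 3 × 5 × 19 × 23 × 29 = 190095.
Smallest N > 79 is LCM + 79 = 190095 + 79 = 190174.

190174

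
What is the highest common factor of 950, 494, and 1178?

950 = 2 × 5^2 × 19
494 = 2 × 13 × 19
1178 = 2 × 19 × 31
gcd(950, 494, 1178) = 2 × 19 = 38.

38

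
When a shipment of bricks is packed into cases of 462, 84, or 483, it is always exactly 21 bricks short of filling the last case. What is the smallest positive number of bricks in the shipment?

21231

Being 21 short of a full case of size k means N ≡ −21 (mod k), i.e. N + 21 is a multiple of each size.
462 = 2 × 3 × 7 × 11
84 = 2^2 × 3 × 7
483 = 3 × 7 × 23
LCM(462, 84, 483) = 2^2 × 3 × 7 × 11 × 23 = 21252.
Smallest positive N is 21252 − 21 = 21231.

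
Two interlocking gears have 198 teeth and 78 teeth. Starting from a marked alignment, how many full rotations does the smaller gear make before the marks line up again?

33 rotations

The first common completion time is the LCM of the periods.
198 = 2 × 3^2 × 11
78 = 2 × 3 × 13
LCM(198, 78) = 2 × 3^2 × 11 × 13 = 2574.
Rotations for period 78: 2574 / 78 = 33.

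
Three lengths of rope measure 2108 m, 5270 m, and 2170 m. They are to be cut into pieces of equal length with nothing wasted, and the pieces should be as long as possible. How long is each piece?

62 m

The greatest length dividing all of 2108, 5270, and 2170 is their gcd.
2108 = 2^2 × 17 × 31
5270 = 2 × 5 × 17 × 31
2170 = 2 × 5 × 7 × 31
gcd(2108, 5270, 2170) = 2 × 31 = 62.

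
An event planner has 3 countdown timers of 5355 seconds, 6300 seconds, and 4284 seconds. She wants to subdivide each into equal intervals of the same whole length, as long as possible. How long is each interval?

63 seconds

The interval must divide each timer length; the longest such is the gcd.
5355 = 3^2 × 5 × 7 × 17
6300 = 2^2 × 3^2 × 5^2 × 7
4284 = 2^2 × 3^2 × 7 × 17
gcd(5355, 6300, 4284) = 3^2 × 7 = 63.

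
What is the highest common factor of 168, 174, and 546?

6

168 = 2^3 × 3 × 7
174 = 2 × 3 × 29
546 = 2 × 3 × 7 × 13
gcd(168, 174, 546) = 2 × 3 = 6.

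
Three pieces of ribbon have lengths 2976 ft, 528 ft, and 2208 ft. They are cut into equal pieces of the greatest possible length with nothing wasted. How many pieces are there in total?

Piece length = gcd(2976, 528, 2208).
2976 = 2^5 × 3 × 31
528 = 2^4 × 3 × 11
2208 = 2^5 × 3 × 23
gcd(2976, 528, 2208) = 2^4 × 3 = 48.
Total pieces = 2976/48 + 528/48 + 2208/48 = 62 + 11 + 46 = 119.

119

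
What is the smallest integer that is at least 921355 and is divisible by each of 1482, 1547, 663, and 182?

1058148

The integer must be a common multiple of 1482, 1547, 663, and 182, so a multiple of their LCM.
1482 = 2 × 3 × 13 × 19
1547 = 7 × 13 × 17
663 = 3 × 13 × 17
182 = 2 × 7 × 13
LCM(1482, 1547, 663, 182) = 2 × 3 × 7 × 13 × 17 × 19 = 176358.
Smallest multiple of 176358 that is ≥ 921355: ⌈921355/176358⌉ × 176358 = 6 × 176358 = 1058148.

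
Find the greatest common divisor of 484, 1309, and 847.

484 = 2^2 × 11^2
1309 = 7 × 11 × 17
847 = 7 × 11^2
gcd(484, 1309, 847) = 11.

11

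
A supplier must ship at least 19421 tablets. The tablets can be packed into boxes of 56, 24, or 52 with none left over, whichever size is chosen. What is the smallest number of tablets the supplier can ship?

19656

The number of tablets must be a common multiple of 56, 24, and 52, so a multiple of their LCM.
56 = 2^3 × 7
24 = 2^3 × 3
52 = 2^2 × 13
LCM(56, 24, 52) = 2^3 × 3 × 7 × 13 = 2184.
Smallest multiple of 2184 that is ≥ 19421: ⌈19421/2184⌉ × 2184 = 9 × 2184 = 19656.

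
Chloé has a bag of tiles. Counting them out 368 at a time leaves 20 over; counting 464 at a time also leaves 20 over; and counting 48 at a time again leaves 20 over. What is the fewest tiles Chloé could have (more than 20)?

N − 20 must be a common multiple of 368, 464, and 48.
368 = 2^4 × 23
464 = 2^4 × 29
48 = 2^4 × 3
LCM(368, 464, 48) = 2^4 × 3 × 23 × 29 = 32016.
Smallest N > 20 is LCM + 20 = 32016 + 20 = 32036.

32036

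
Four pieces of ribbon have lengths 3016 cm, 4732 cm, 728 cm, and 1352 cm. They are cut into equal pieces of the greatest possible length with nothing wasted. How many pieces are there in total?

Piece length = gcd(3016, 4732, 728, 1352).
3016 = 2^3 × 13 × 29
4732 = 2^2 × 7 × 13^2
728 = 2^3 × 7 × 13
1352 = 2^3 × 13^2
gcd(3016, 4732, 728, 1352) = 2^2 × 13 = 52.
Total pieces = 3016/52 + 4732/52 + 728/52 + 1352/52 = 58 + 91 + 14 + 26 = 189.

189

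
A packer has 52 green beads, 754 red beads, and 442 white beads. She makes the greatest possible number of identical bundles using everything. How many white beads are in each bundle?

17

Number of bundles = gcd(52, 754, 442).
52 = 2^2 × 13
754 = 2 × 13 × 29
442 = 2 × 13 × 17
gcd(52, 754, 442) = 2 × 13 = 26.
white beads per bundle = 442 / 26 = 17.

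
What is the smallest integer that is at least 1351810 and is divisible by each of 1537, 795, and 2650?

The integer must be a common multiple of 1537, 795, and 2650, so a multiple of their LCM.
1537 = 29 × 53
795 = 3 × 5 × 53
2650 = 2 × 5^2 × 53
LCM(1537, 795, 2650) = 2 × 3 × 5^2 × 29 × 53 = 230550.
Smallest multiple of 230550 that is ≥ 1351810: ⌈1351810/230550⌉ × 230550 = 6 × 230550 = 1383300.

1383300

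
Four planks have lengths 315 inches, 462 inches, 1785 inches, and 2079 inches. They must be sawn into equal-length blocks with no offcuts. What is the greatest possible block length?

21 inches

This is the greatest common divisor of 315, 462, 1785, and 2079.
315 = 3^2 × 5 × 7
462 = 2 × 3 × 7 × 11
1785 = 3 × 5 × 7 × 17
2079 = 3^3 × 7 × 11
gcd(315, 462, 1785, 2079) = 3 × 7 = 21.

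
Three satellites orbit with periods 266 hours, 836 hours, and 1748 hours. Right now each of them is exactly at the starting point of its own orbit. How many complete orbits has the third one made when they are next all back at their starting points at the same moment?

77 orbits

They are all back at their starting positions together after one LCM of the periods.
266 = 2 × 7 × 19
836 = 2^2 × 11 × 19
1748 = 2^2 × 19 × 23
LCM(266, 836, 1748) = 2^2 × 7 × 11 × 19 × 23 = 134596.
Orbits for period 1748: 134596 / 1748 = 77.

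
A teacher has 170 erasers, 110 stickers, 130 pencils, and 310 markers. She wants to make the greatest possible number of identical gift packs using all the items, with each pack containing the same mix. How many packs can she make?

The pack count must divide each quantity, so the greatest is gcd(170, 110, 130, 310).
170 = 2 × 5 × 17
110 = 2 × 5 × 11
130 = 2 × 5 × 13
310 = 2 × 5 × 31
gcd(170, 110, 130, 310) = 2 × 5 = 10.

10 packs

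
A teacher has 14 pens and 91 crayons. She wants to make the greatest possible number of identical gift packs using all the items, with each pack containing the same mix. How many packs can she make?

The pack count must divide each quantity, so the greatest is gcd(14, 91).
14 = 2 × 7
91 = 7 × 13
gcd(14, 91) = 7.

7 packs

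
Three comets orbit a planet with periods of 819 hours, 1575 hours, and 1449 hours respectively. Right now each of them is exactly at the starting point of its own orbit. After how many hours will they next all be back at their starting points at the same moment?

470925 hours

The first simultaneous occurrence is after LCM of the individual periods.
819 = 3^2 × 7 × 13
1575 = 3^2 × 5^2 × 7
1449 = 3^2 × 7 × 23
LCM(819, 1575, 1449) = 3^2 × 5^2 × 7 × 13 × 23 = 470925.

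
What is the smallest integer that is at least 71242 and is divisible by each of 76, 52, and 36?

The integer must be a common multiple of 76, 52, and 36, so a multiple of their LCM.
76 = 2^2 × 19
52 = 2^2 × 13
36 = 2^2 × 3^2
LCM(76, 52, 36) = 2^2 × 3^2 × 13 × 19 = 8892.
Smallest multiple of 8892 that is ≥ 71242: ⌈71242/8892⌉ × 8892 = 9 × 8892 = 80028.

80028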